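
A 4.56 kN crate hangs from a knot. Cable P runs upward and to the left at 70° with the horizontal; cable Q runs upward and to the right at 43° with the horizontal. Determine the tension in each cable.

ΣF_x = 0: −T_P·cos70° + T_Q·cos43° = 0 → T_Q = 0.467654·T_P.
ΣF_y = 0: T_P·sin70° + T_Q·sin43° = 4.56.
Substitute: T_P·(0.939693 + 0.467654·0.681998) = 4.56 → T_P = 3.62298 ≈ 3.623 kN.
Then T_Q = 0.467654 × 3.62298 = 1.694 kN.

T_P = 3.623 kN, T_Q = 1.694 kN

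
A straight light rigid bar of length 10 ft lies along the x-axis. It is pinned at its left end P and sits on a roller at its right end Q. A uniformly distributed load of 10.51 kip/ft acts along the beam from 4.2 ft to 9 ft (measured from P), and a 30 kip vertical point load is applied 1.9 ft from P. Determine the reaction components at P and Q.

Resultant of the distributed load: 10.51 × 4.8 = 50.448 kip at 6.6 ft from P.
Moments about P: Q_y·10 − (10.51·4.8)·6.6 − 30·1.9 = 0 → Q_y = 389.9568/10 = 38.9957 ≈ 39.00 kip.
ΣF_y = 0: P_y + 38.9957 − 10.51·4.8 − 30 = 0 → P_y = 41.45 kip.
ΣF_x = 0: no horizontal applied forces, so P_x = 0.

P_x = 0, P_y = 41.45 kip, Q_y = 39.00 kip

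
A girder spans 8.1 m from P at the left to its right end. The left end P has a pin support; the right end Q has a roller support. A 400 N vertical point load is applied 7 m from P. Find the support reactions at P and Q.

Moments about P: Q_y·8.1 − 400·7 = 0 → Q_y = 2800/8.1 = 345.679 ≈ 345.7 N.
ΣF_y = 0: P_y + 345.679 − 400 = 0 → P_y = 54.32 N.
ΣF_x = 0: no horizontal applied forces, so P_x = 0.

P_x = 0, P_y = 54.32 N, Q_y = 345.7 N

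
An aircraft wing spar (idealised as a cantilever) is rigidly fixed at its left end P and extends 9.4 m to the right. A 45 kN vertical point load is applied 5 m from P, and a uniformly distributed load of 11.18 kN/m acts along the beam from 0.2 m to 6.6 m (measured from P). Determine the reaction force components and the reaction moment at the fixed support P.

P_x = 0, P_y = 116.6 kN, M_P = 468.3 kN·m

Resultant of the distributed load: 11.18 × 6.4 = 71.552 kN at 3.4 m from P.
ΣF_x = 0: P_x = 0.
ΣF_y = 0: P_y − 45 − 11.18·6.4 = 0 → P_y = 116.6 kN.
ΣM about P: M_P − 45·5 − (11.18·6.4)·3.4 = 0 → M_P = 468.3 kN·m.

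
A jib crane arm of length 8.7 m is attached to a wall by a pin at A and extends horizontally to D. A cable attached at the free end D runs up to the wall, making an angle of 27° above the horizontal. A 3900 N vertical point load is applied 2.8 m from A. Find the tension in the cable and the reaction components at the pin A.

ΣM about A: T·sin27°·8.7 − 3900·2.8 = 0 → T = 10920/(8.7·0.45399) = 2764.76 ≈ 2765 N.
ΣF_x = 0: A_x − T·cos27° = 0 → A_x = 2764.76 × 0.891007 = 2463 N.
ΣF_y = 0: A_y + T·sin27° − 3900 = 0 → A_y = 3900 − 2764.76 × 0.45399 = 2645 N.

T = 2765 N, A_x = 2463 N, A_y = 2645 N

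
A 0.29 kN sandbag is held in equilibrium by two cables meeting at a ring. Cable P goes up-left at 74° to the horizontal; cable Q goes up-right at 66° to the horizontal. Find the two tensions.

ΣF_x = 0: −T_P·cos74° + T_Q·cos66° = 0 → T_Q = 0.67768·T_P.
ΣF_y = 0: T_P·sin74° + T_Q·sin66° = 0.29.
Substitute: T_P·(0.961262 + 0.67768·0.913545) = 0.29 → T_P = 0.183503 ≈ 0.1835 kN.
Then T_Q = 0.67768 × 0.183503 = 0.1244 kN.

T_P = 0.1835 kN, T_Q = 0.1244 kN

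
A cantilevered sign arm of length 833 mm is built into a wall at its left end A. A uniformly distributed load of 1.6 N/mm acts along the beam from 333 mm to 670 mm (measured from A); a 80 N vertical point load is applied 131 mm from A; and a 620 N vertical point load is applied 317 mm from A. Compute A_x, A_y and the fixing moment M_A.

Resultant of the distributed load: 1.6 × 337 = 539.2 N at 501.5 mm from A.
ΣF_x = 0: A_x = 0.
ΣF_y = 0: A_y − 1.6·337 − 80 − 620 = 0 → A_y = 1239 N.
ΣM about A: M_A − (1.6·337)·501.5 − 80·131 − 620·317 = 0 → M_A = 477400 N·mm.

A_x = 0, A_y = 1239 N, M_A = 477400 N·mm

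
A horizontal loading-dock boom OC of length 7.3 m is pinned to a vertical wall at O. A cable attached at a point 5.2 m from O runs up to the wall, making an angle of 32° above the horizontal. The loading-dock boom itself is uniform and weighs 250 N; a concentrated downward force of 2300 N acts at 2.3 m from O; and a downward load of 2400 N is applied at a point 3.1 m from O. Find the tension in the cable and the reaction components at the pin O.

T = 4951 N, O_x = 4199 N, O_y = 2326 N

ΣM about O: T·sin32°·5.2 − 250·3.65 − 2300·2.3 − 2400·3.1 = 0 → T = 13642.5/(5.2·0.529919) = 4950.87 ≈ 4951 N.
ΣF_x = 0: O_x − T·cos32° = 0 → O_x = 4950.87 × 0.848048 = 4199 N.
ΣF_y = 0: O_y + T·sin32° − 250 − 2300 − 2400 = 0 → O_y = 4950 − 4950.87 × 0.529919 = 2326 N.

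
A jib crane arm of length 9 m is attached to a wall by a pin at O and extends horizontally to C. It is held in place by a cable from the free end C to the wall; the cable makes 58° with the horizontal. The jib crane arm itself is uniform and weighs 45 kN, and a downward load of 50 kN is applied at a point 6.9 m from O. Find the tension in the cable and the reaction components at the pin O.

ΣM about O: T·sin58°·9 − 45·4.5 − 50·6.9 = 0 → T = 547.5/(9·0.848048) = 71.7334 ≈ 71.73 kN.
ΣF_x = 0: O_x − T·cos58° = 0 → O_x = 71.7334 × 0.529919 = 38.01 kN.
ΣF_y = 0: O_y + T·sin58° − 45 − 50 = 0 → O_y = 95 − 71.7334 × 0.848048 = 34.17 kN.

T = 71.73 kN, O_x = 38.01 kN, O_y = 34.17 kN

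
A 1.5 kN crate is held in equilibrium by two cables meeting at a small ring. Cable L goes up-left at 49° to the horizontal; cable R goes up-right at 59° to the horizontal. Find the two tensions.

T_L = 0.8123 kN, T_R = 1.035 kN

ΣF_x = 0: −T_L·cos49° + T_R·cos59° = 0 → T_R = 1.27381·T_L.
ΣF_y = 0: T_L·sin49° + T_R·sin59° = 1.5.
Substitute: T_L·(0.75471 + 1.27381·0.857167) = 1.5 → T_L = 0.812313 ≈ 0.8123 kN.
Then T_R = 1.27381 × 0.812313 = 1.035 kN.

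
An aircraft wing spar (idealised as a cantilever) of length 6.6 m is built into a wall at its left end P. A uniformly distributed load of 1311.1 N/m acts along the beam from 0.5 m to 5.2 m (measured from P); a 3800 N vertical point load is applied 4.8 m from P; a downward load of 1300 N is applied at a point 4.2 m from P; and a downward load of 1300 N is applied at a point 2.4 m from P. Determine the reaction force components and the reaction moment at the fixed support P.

Resultant of the distributed load: 1311.1 × 4.7 = 6162.17 N at 2.85 m from P.
ΣF_x = 0: P_x = 0.
ΣF_y = 0: P_y − 1311.1·4.7 − 3800 − 1300 − 1300 = 0 → P_y = 12560 N.
ΣM about P: M_P − (1311.1·4.7)·2.85 − 3800·4.8 − 1300·4.2 − 1300·2.4 = 0 → M_P = 44380 N·m.

P_x = 0, P_y = 12560 N, M_P = 44380 N·m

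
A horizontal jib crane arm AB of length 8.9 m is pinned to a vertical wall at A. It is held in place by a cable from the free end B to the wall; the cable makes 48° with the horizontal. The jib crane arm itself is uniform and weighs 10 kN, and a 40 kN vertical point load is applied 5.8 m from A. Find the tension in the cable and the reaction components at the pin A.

ΣM about A: T·sin48°·8.9 − 10·4.45 − 40·5.8 = 0 → T = 276.5/(8.9·0.743145) = 41.8053 ≈ 41.81 kN.
ΣF_x = 0: A_x − T·cos48° = 0 → A_x = 41.8053 × 0.669131 = 27.97 kN.
ΣF_y = 0: A_y + T·sin48° − 10 − 40 = 0 → A_y = 50 − 41.8053 × 0.743145 = 18.93 kN.

T = 41.81 kN, A_x = 27.97 kN, A_y = 18.93 kN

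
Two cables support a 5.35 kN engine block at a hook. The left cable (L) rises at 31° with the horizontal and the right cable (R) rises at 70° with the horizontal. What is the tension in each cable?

ΣF_x = 0: −T_L·cos31° + T_R·cos70° = 0 → T_R = 2.50619·T_L.
ΣF_y = 0: T_L·sin31° + T_R·sin70° = 5.35.
Substitute: T_L·(0.515038 + 2.50619·0.939693) = 5.35 → T_L = 1.86405 ≈ 1.864 kN.
Then T_R = 2.50619 × 1.86405 = 4.672 kN.

T_L = 1.864 kN, T_R = 4.672 kN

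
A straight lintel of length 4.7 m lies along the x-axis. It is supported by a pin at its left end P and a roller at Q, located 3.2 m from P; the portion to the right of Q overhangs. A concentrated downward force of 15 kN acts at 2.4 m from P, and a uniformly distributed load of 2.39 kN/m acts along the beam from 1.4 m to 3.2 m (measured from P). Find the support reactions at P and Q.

P_x = 0, P_y = 4.960 kN, Q_y = 14.34 kN

Resultant of the distributed load: 2.39 × 1.8 = 4.302 kN at 2.3 m from P.
Moments about P: Q_y·3.2 − 15·2.4 − (2.39·1.8)·2.3 = 0 → Q_y = 45.8946/3.2 = 14.3421 ≈ 14.34 kN.
ΣF_y = 0: P_y + 14.3421 − 15 − 2.39·1.8 = 0 → P_y = 4.960 kN.
ΣF_x = 0: no horizontal applied forces, so P_x = 0.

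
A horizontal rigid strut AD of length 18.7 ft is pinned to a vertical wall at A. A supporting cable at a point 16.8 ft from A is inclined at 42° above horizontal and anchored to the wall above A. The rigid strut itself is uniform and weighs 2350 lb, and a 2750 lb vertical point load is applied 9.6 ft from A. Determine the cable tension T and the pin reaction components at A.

ΣM about A: T·sin42°·16.8 − 2350·9.35 − 2750·9.6 = 0 → T = 48372.5/(16.8·0.669131) = 4303.07 ≈ 4303 lb.
ΣF_x = 0: A_x − T·cos42° = 0 → A_x = 4303.07 × 0.743145 = 3198 lb.
ΣF_y = 0: A_y + T·sin42° − 2350 − 2750 = 0 → A_y = 5100 − 4303.07 × 0.669131 = 2221 lb.

T = 4303 lb, A_x = 3198 lb, A_y = 2221 lb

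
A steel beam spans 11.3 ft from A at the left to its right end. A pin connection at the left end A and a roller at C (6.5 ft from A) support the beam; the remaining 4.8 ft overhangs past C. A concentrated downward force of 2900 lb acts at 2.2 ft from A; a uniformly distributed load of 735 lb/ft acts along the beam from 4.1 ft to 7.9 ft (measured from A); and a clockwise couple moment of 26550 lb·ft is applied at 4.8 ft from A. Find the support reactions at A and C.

A_x = 0, A_y = -1951 lb, C_y = 7644 lb

Resultant of the distributed load: 735 × 3.8 = 2793 lb at 6 ft from A.
ΣM about A: C_y·6.5 − 2900·2.2 − (735·3.8)·6 − 26550 = 0 → C_y = 49688/6.5 = 7644.31 ≈ 7644 lb.
ΣF_y = 0: A_y + 7644.31 − 2900 − 735·3.8 = 0 → A_y = -1951 lb.
ΣF_x = 0: no horizontal applied forces, so A_x = 0.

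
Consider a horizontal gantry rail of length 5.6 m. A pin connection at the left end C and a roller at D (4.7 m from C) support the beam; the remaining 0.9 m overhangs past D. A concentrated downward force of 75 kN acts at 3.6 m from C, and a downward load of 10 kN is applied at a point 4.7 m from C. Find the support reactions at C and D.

C_x = 0, C_y = 17.55 kN, D_y = 67.45 kN

Taking moments about C: D_y·4.7 − 75·3.6 − 10·4.7 = 0 → D_y = 317/4.7 = 67.4468 ≈ 67.45 kN.
ΣF_y = 0: C_y + 67.4468 − 75 − 10 = 0 → C_y = 17.55 kN.
ΣF_x = 0: no horizontal applied forces, so C_x = 0.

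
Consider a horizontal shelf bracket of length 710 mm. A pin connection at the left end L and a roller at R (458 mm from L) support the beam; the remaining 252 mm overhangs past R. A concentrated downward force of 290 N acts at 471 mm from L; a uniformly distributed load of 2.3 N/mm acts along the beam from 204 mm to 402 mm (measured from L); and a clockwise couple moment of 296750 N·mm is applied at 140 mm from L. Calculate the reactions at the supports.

L_x = 0, L_y = -502.0 N, R_y = 1247 N

Resultant of the distributed load: 2.3 × 198 = 455.4 N at 303 mm from L.
ΣM about L: R_y·458 − 290·471 − (2.3·198)·303 − 296750 = 0 → R_y = 571326.2/458 = 1247.44 ≈ 1247 N.
ΣF_y = 0: L_y + 1247.44 − 290 − 2.3·198 = 0 → L_y = -502.0 N.
ΣF_x = 0: no horizontal applied forces, so L_x = 0.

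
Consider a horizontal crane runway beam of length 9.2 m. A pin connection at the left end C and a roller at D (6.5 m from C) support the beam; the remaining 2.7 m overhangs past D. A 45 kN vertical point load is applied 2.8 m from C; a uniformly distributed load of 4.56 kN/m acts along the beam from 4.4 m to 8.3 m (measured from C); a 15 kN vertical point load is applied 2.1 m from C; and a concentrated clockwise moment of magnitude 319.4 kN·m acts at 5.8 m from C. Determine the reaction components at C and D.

C_x = 0, C_y = -12.96 kN, D_y = 90.74 kN

Resultant of the distributed load: 4.56 × 3.9 = 17.784 kN at 6.35 m from C.
Moments about C: D_y·6.5 − 45·2.8 − (4.56·3.9)·6.35 − 15·2.1 − 319.4 = 0 → D_y = 589.8284/6.5 = 90.7428 ≈ 90.74 kN.
ΣF_y = 0: C_y + 90.7428 − 45 − 4.56·3.9 − 15 = 0 → C_y = -12.96 kN.
ΣF_x = 0: no horizontal applied forces, so C_x = 0.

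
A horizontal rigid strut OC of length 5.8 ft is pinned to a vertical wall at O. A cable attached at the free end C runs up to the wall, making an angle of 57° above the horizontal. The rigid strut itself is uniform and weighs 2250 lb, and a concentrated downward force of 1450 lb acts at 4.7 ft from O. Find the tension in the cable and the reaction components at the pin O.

T = 2742 lb, O_x = 1494 lb, O_y = 1400 lb

ΣM about O: T·sin57°·5.8 − 2250·2.9 − 1450·4.7 = 0 → T = 13340/(5.8·0.838671) = 2742.43 ≈ 2742 lb.
ΣF_x = 0: O_x − T·cos57° = 0 → O_x = 2742.43 × 0.544639 = 1494 lb.
ΣF_y = 0: O_y + T·sin57° − 2250 − 1450 = 0 → O_y = 3700 − 2742.43 × 0.838671 = 1400 lb.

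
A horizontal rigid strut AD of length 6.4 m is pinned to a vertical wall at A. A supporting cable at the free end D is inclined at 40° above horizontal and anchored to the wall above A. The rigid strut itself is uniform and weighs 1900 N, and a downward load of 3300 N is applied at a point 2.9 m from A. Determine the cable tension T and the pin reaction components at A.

T = 3804 N, A_x = 2914 N, A_y = 2755 N

ΣM about A: T·sin40°·6.4 − 1900·3.2 − 3300·2.9 = 0 → T = 15650/(6.4·0.642788) = 3804.23 ≈ 3804 N.
ΣF_x = 0: A_x − T·cos40° = 0 → A_x = 3804.23 × 0.766044 = 2914 N.
ΣF_y = 0: A_y + T·sin40° − 1900 − 3300 = 0 → A_y = 5200 − 3804.23 × 0.642788 = 2755 N.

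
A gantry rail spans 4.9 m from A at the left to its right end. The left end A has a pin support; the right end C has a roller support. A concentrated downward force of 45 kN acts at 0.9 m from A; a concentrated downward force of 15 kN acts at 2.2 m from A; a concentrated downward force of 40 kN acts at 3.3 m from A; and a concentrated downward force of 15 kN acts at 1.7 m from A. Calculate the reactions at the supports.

A_x = 0, A_y = 67.86 kN, C_y = 47.14 kN

ΣM about A: C_y·4.9 − 45·0.9 − 15·2.2 − 40·3.3 − 15·1.7 = 0 → C_y = 231/4.9 = 47.1429 ≈ 47.14 kN.
ΣF_y = 0: A_y + 47.1429 − 45 − 15 − 40 − 15 = 0 → A_y = 67.86 kN.
ΣF_x = 0: no horizontal applied forces, so A_x = 0.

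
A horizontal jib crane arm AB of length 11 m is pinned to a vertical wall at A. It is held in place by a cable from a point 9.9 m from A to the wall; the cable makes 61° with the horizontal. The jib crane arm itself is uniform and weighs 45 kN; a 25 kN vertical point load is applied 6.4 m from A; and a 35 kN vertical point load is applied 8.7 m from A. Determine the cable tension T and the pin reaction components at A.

T = 82.23 kN, A_x = 39.87 kN, A_y = 33.08 kN

ΣM about A: T·sin61°·9.9 − 45·5.5 − 25·6.4 − 35·8.7 = 0 → T = 712/(9.9·0.87462) = 82.2291 ≈ 82.23 kN.
ΣF_x = 0: A_x − T·cos61° = 0 → A_x = 82.2291 × 0.48481 = 39.87 kN.
ΣF_y = 0: A_y + T·sin61° − 45 − 25 − 35 = 0 → A_y = 105 − 82.2291 × 0.87462 = 33.08 kN.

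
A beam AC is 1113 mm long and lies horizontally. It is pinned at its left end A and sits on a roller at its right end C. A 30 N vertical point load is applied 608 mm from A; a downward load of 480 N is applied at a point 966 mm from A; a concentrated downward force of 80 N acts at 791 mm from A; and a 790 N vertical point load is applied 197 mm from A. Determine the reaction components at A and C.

ΣM about A: C_y·1113 − 30·608 − 480·966 − 80·791 − 790·197 = 0 → C_y = 700830/1113 = 629.677 ≈ 629.7 N.
ΣF_y = 0: A_y + 629.677 − 30 − 480 − 80 − 790 = 0 → A_y = 750.3 N.
ΣF_x = 0: no horizontal applied forces, so A_x = 0.

A_x = 0, A_y = 750.3 N, C_y = 629.7 N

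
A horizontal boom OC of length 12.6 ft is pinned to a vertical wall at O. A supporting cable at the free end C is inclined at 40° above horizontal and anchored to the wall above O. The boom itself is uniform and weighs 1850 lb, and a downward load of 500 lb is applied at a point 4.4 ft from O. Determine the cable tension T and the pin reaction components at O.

T = 1711 lb, O_x = 1310 lb, O_y = 1250 lb

ΣM about O: T·sin40°·12.6 − 1850·6.3 − 500·4.4 = 0 → T = 13855/(12.6·0.642788) = 1710.68 ≈ 1711 lb.
ΣF_x = 0: O_x − T·cos40° = 0 → O_x = 1710.68 × 0.766044 = 1310 lb.
ΣF_y = 0: O_y + T·sin40° − 1850 − 500 = 0 → O_y = 2350 − 1710.68 × 0.642788 = 1250 lb.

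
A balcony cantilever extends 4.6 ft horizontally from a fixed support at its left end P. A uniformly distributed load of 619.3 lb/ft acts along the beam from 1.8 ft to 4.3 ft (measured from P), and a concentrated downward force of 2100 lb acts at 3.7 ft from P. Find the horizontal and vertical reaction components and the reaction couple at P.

P_x = 0, P_y = 3648 lb, M_P = 12490 lb·ft

Resultant of the distributed load: 619.3 × 2.5 = 1548.25 lb at 3.05 ft from P.
ΣF_x = 0: P_x = 0.
ΣF_y = 0: P_y − 619.3·2.5 − 2100 = 0 → P_y = 3648 lb.
ΣM about P: M_P − (619.3·2.5)·3.05 − 2100·3.7 = 0 → M_P = 12490 lb·ft.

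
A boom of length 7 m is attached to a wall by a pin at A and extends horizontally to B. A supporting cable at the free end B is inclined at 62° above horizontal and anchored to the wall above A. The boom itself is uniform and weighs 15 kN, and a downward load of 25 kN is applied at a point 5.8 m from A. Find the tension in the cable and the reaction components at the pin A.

ΣM about A: T·sin62°·7 − 15·3.5 − 25·5.8 = 0 → T = 197.5/(7·0.882948) = 31.9546 ≈ 31.95 kN.
ΣF_x = 0: A_x − T·cos62° = 0 → A_x = 31.9546 × 0.469472 = 15.00 kN.
ΣF_y = 0: A_y + T·sin62° − 15 − 25 = 0 → A_y = 40 − 31.9546 × 0.882948 = 11.79 kN.

T = 31.95 kN, A_x = 15.00 kN, A_y = 11.79 kN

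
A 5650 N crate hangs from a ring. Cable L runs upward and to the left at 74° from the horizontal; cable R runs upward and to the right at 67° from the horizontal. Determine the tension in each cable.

ΣF_x = 0: −T_L·cos74° + T_R·cos67° = 0 → T_R = 0.70544·T_L.
ΣF_y = 0: T_L·sin74° + T_R·sin67° = 5650.
Substitute: T_L·(0.961262 + 0.70544·0.920505) = 5650 → T_L = 3507.96 ≈ 3508 N.
Then T_R = 0.70544 × 3507.96 = 2475 N.

T_L = 3508 N, T_R = 2475 N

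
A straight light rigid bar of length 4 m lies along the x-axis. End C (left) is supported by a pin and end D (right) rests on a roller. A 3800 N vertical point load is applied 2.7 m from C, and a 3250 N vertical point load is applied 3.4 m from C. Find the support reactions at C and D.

C_x = 0, C_y = 1722 N, D_y = 5328 N

ΣM about C: D_y·4 − 3800·2.7 − 3250·3.4 = 0 → D_y = 21310/4 = 5327.5 ≈ 5328 N.
ΣF_y = 0: C_y + 5327.5 − 3800 − 3250 = 0 → C_y = 1722 N.
ΣF_x = 0: no horizontal applied forces, so C_x = 0.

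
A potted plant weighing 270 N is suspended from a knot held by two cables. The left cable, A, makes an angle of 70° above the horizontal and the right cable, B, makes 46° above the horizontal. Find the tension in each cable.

T_A = 208.7 N, T_B = 102.7 N

ΣF_x = 0: −T_A·cos70° + T_B·cos46° = 0 → T_B = 0.492357·T_A.
ΣF_y = 0: T_A·sin70° + T_B·sin46° = 270.
Substitute: T_A·(0.939693 + 0.492357·0.71934) = 270 → T_A = 208.677 ≈ 208.7 N.
Then T_B = 0.492357 × 208.677 = 102.7 N.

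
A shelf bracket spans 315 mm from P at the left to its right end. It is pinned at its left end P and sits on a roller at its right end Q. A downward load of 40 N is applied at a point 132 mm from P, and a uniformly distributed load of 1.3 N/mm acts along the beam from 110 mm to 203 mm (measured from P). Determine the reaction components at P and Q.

P_x = 0, P_y = 84.07 N, Q_y = 76.83 N

Resultant of the distributed load: 1.3 × 93 = 120.9 N at 156.5 mm from P.
Moments about P: Q_y·315 − 40·132 − (1.3·93)·156.5 = 0 → Q_y = 24200.85/315 = 76.8281 ≈ 76.83 N.
ΣF_y = 0: P_y + 76.8281 − 40 − 1.3·93 = 0 → P_y = 84.07 N.
ΣF_x = 0: no horizontal applied forces, so P_x = 0.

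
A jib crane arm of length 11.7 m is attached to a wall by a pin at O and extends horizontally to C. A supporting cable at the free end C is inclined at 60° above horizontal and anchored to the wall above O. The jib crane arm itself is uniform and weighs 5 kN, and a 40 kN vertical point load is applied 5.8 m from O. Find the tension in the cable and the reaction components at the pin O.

ΣM about O: T·sin60°·11.7 − 5·5.85 − 40·5.8 = 0 → T = 261.25/(11.7·0.866025) = 25.7834 ≈ 25.78 kN.
ΣF_x = 0: O_x − T·cos60° = 0 → O_x = 25.7834 × 0.5 = 12.89 kN.
ΣF_y = 0: O_y + T·sin60° − 5 − 40 = 0 → O_y = 45 − 25.7834 × 0.866025 = 22.67 kN.

T = 25.78 kN, O_x = 12.89 kN, O_y = 22.67 kN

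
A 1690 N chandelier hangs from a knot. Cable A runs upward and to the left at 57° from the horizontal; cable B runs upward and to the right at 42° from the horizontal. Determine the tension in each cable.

T_A = 1272 N, T_B = 931.9 N

ΣF_x = 0: −T_A·cos57° + T_B·cos42° = 0 → T_B = 0.732884·T_A.
ΣF_y = 0: T_A·sin57° + T_B·sin42° = 1690.
Substitute: T_A·(0.838671 + 0.732884·0.669131) = 1690 → T_A = 1271.57 ≈ 1272 N.
Then T_B = 0.732884 × 1271.57 = 931.9 N.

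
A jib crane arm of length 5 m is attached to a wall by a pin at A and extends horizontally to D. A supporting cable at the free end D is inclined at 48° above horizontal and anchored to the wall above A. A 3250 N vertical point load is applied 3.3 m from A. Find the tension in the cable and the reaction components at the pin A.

T = 2886 N, A_x = 1931 N, A_y = 1105 N

ΣM about A: T·sin48°·5 − 3250·3.3 = 0 → T = 10725/(5·0.743145) = 2886.38 ≈ 2886 N.
ΣF_x = 0: A_x − T·cos48° = 0 → A_x = 2886.38 × 0.669131 = 1931 N.
ΣF_y = 0: A_y + T·sin48° − 3250 = 0 → A_y = 3250 − 2886.38 × 0.743145 = 1105 N.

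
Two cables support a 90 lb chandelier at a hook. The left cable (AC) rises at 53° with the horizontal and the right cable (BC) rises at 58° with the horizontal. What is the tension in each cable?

ΣF_x = 0: −T_AC·cos53° + T_BC·cos58° = 0 → T_BC = 1.13567·T_AC.
ΣF_y = 0: T_AC·sin53° + T_BC·sin58° = 90.
Substitute: T_AC·(0.798636 + 1.13567·0.848048) = 90 → T_AC = 51.0859 ≈ 51.09 lb.
Then T_BC = 1.13567 × 51.0859 = 58.02 lb.

T_AC = 51.09 lb, T_BC = 58.02 lb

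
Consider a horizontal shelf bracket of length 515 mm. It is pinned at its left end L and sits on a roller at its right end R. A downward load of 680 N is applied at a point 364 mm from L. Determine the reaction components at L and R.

Moments about L: R_y·515 − 680·364 = 0 → R_y = 247520/515 = 480.621 ≈ 480.6 N.
ΣF_y = 0: L_y + 480.621 − 680 = 0 → L_y = 199.4 N.
ΣF_x = 0: no horizontal applied forces, so L_x = 0.

L_x = 0, L_y = 199.4 N, R_y = 480.6 N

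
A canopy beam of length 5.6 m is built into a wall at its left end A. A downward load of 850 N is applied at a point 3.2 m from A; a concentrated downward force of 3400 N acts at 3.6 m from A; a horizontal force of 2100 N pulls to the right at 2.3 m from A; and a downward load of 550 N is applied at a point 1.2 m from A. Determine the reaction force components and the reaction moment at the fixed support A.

ΣF_x = 0: A_x + 2100 = 0 → A_x = -2100 N.
ΣF_y = 0: A_y − 850 − 3400 − 550 = 0 → A_y = 4800 N.
ΣM about A: M_A − 850·3.2 − 3400·3.6 − 550·1.2 = 0 → M_A = 15620 N·m.

A_x = -2100 N, A_y = 4800 N, M_A = 15620 N·m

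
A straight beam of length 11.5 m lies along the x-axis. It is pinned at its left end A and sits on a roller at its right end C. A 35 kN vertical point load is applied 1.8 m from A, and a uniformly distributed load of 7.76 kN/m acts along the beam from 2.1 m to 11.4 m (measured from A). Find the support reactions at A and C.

A_x = 0, A_y = 59.33 kN, C_y = 47.84 kN

Resultant of the distributed load: 7.76 × 9.3 = 72.168 kN at 6.75 m from A.
ΣM about A: C_y·11.5 − 35·1.8 − (7.76·9.3)·6.75 = 0 → C_y = 550.134/11.5 = 47.8377 ≈ 47.84 kN.
ΣF_y = 0: A_y + 47.8377 − 35 − 7.76·9.3 = 0 → A_y = 59.33 kN.
ΣF_x = 0: no horizontal applied forces, so A_x = 0.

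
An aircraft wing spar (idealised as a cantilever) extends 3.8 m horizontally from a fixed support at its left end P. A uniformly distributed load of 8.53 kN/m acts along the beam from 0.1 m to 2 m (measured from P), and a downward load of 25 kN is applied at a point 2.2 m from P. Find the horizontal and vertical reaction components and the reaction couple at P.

Resultant of the distributed load: 8.53 × 1.9 = 16.207 kN at 1.05 m from P.
ΣF_x = 0: P_x = 0.
ΣF_y = 0: P_y − 8.53·1.9 − 25 = 0 → P_y = 41.21 kN.
ΣM about P: M_P − (8.53·1.9)·1.05 − 25·2.2 = 0 → M_P = 72.02 kN·m.

P_x = 0, P_y = 41.21 kN, M_P = 72.02 kN·m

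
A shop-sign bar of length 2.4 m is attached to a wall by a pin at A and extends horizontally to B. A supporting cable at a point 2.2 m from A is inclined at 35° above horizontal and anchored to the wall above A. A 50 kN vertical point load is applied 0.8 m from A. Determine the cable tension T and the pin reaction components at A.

T = 31.70 kN, A_x = 25.97 kN, A_y = 31.82 kN

ΣM about A: T·sin35°·2.2 − 50·0.8 = 0 → T = 40/(2.2·0.573576) = 31.6991 ≈ 31.70 kN.
ΣF_x = 0: A_x − T·cos35° = 0 → A_x = 31.6991 × 0.819152 = 25.97 kN.
ΣF_y = 0: A_y + T·sin35° − 50 = 0 → A_y = 50 − 31.6991 × 0.573576 = 31.82 kN.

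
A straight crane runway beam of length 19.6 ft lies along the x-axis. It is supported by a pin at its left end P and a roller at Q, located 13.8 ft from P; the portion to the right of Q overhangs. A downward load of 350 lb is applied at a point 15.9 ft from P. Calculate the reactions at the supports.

P_x = 0, P_y = -53.26 lb, Q_y = 403.3 lb

Moments about P: Q_y·13.8 − 350·15.9 = 0 → Q_y = 5565/13.8 = 403.261 ≈ 403.3 lb.
ΣF_y = 0: P_y + 403.261 − 350 = 0 → P_y = -53.26 lb.
ΣF_x = 0: no horizontal applied forces, so P_x = 0.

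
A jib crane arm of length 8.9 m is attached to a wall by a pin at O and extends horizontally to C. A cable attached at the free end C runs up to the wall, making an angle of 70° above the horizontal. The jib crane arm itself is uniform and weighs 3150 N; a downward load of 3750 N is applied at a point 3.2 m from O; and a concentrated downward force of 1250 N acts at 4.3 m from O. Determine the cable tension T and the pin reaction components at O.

T = 3754 N, O_x = 1284 N, O_y = 4623 N

ΣM about O: T·sin70°·8.9 − 3150·4.45 − 3750·3.2 − 1250·4.3 = 0 → T = 31392.5/(8.9·0.939693) = 3753.62 ≈ 3754 N.
ΣF_x = 0: O_x − T·cos70° = 0 → O_x = 3753.62 × 0.34202 = 1284 N.
ΣF_y = 0: O_y + T·sin70° − 3150 − 3750 − 1250 = 0 → O_y = 8150 − 3753.62 × 0.939693 = 4623 N.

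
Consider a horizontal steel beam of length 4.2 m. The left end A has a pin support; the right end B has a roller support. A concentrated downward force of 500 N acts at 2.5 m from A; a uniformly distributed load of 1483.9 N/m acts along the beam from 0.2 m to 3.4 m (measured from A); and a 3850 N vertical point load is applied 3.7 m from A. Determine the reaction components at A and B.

A_x = 0, A_y = 3374 N, B_y = 5724 N

Resultant of the distributed load: 1483.9 × 3.2 = 4748.48 N at 1.8 m from A.
Moments about A: B_y·4.2 − 500·2.5 − (1483.9·3.2)·1.8 − 3850·3.7 = 0 → B_y = 24042.264/4.2 = 5724.35 ≈ 5724 N.
ΣF_y = 0: A_y + 5724.35 − 500 − 1483.9·3.2 − 3850 = 0 → A_y = 3374 N.
ΣF_x = 0: no horizontal applied forces, so A_x = 0.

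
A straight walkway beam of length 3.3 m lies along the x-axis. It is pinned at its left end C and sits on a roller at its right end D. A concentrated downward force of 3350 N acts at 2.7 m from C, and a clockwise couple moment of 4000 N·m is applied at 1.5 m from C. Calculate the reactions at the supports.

C_x = 0, C_y = -603.0 N, D_y = 3953 N

ΣM about C: D_y·3.3 − 3350·2.7 − 4000 = 0 → D_y = 13045/3.3 = 3953.03 ≈ 3953 N.
ΣF_y = 0: C_y + 3953.03 − 3350 = 0 → C_y = -603.0 N.
ΣF_x = 0: no horizontal applied forces, so C_x = 0.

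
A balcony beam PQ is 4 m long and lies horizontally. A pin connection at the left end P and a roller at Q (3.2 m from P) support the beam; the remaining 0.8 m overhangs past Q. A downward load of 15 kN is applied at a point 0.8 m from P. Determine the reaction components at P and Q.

P_x = 0, P_y = 11.25 kN, Q_y = 3.750 kN

ΣM about P: Q_y·3.2 − 15·0.8 = 0 → Q_y = 12/3.2 = 3.750 kN.
ΣF_y = 0: P_y + 3.75 − 15 = 0 → P_y = 11.25 kN.
ΣF_x = 0: no horizontal applied forces, so P_x = 0.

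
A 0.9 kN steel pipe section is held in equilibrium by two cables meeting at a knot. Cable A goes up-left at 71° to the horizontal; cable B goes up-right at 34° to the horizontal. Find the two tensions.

ΣF_x = 0: −T_A·cos71° + T_B·cos34° = 0 → T_B = 0.392706·T_A.
ΣF_y = 0: T_A·sin71° + T_B·sin34° = 0.9.
Substitute: T_A·(0.945519 + 0.392706·0.559193) = 0.9 → T_A = 0.772454 ≈ 0.7725 kN.
Then T_B = 0.392706 × 0.772454 = 0.3033 kN.

T_A = 0.7725 kN, T_B = 0.3033 kN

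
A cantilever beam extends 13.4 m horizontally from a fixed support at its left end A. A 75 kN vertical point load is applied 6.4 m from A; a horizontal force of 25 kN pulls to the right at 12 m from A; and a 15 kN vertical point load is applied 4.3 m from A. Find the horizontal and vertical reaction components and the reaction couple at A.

A_x = -25.00 kN, A_y = 90.00 kN, M_A = 544.5 kN·m

ΣF_x = 0: A_x + 25 = 0 → A_x = -25.00 kN.
ΣF_y = 0: A_y − 75 − 15 = 0 → A_y = 90.00 kN.
ΣM about A: M_A − 75·6.4 − 15·4.3 = 0 → M_A = 544.5 kN·m.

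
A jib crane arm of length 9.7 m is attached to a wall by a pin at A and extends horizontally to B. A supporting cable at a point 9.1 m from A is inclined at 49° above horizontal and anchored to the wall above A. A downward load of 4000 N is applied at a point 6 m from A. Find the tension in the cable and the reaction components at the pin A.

ΣM about A: T·sin49°·9.1 − 4000·6 = 0 → T = 24000/(9.1·0.75471) = 3494.54 ≈ 3495 N.
ΣF_x = 0: A_x − T·cos49° = 0 → A_x = 3494.54 × 0.656059 = 2293 N.
ΣF_y = 0: A_y + T·sin49° − 4000 = 0 → A_y = 4000 − 3494.54 × 0.75471 = 1363 N.

T = 3495 N, A_x = 2293 N, A_y = 1363 N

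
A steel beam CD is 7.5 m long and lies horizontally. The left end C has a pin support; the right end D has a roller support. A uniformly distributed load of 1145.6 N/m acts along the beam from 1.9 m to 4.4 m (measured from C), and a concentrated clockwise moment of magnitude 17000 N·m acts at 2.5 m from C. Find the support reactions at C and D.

C_x = 0, C_y = -605.5 N, D_y = 3470 N

Resultant of the distributed load: 1145.6 × 2.5 = 2864 N at 3.15 m from C.
Moments about C: D_y·7.5 − (1145.6·2.5)·3.15 − 17000 = 0 → D_y = 26021.6/7.5 = 3469.55 ≈ 3470 N.
ΣF_y = 0: C_y + 3469.55 − 1145.6·2.5 = 0 → C_y = -605.5 N.
ΣF_x = 0: no horizontal applied forces, so C_x = 0.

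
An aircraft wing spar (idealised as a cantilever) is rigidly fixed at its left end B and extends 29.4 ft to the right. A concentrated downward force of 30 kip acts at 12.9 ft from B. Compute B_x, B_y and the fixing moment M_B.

ΣF_x = 0: B_x = 0.
ΣF_y = 0: B_y − 30 = 0 → B_y = 30.00 kip.
ΣM about B: M_B − 30·12.9 = 0 → M_B = 387.0 kip·ft.

B_x = 0, B_y = 30.00 kip, M_B = 387.0 kip·ft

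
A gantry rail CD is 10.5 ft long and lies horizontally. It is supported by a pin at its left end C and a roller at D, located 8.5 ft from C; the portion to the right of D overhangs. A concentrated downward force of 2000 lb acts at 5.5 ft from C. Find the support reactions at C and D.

C_x = 0, C_y = 705.9 lb, D_y = 1294 lb

Taking moments about C: D_y·8.5 − 2000·5.5 = 0 → D_y = 11000/8.5 = 1294.12 ≈ 1294 lb.
ΣF_y = 0: C_y + 1294.12 − 2000 = 0 → C_y = 705.9 lb.
ΣF_x = 0: no horizontal applied forces, so C_x = 0.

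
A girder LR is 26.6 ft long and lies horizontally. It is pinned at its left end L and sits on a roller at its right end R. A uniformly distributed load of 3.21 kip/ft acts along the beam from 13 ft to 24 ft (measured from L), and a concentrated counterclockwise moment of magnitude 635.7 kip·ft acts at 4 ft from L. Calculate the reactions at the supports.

Resultant of the distributed load: 3.21 × 11 = 35.31 kip at 18.5 ft from L.
Moments about L: R_y·26.6 − (3.21·11)·18.5 + 635.7 = 0 → R_y = 17.535/26.6 = 0.659211 ≈ 0.6592 kip.
ΣF_y = 0: L_y + 0.659211 − 3.21·11 = 0 → L_y = 34.65 kip.
ΣF_x = 0: no horizontal applied forces, so L_x = 0.

L_x = 0, L_y = 34.65 kip, R_y = 0.6592 kip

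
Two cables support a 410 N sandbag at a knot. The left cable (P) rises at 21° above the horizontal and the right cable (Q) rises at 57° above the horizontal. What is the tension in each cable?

T_P = 228.3 N, T_Q = 391.3 N

ΣF_x = 0: −T_P·cos21° + T_Q·cos57° = 0 → T_Q = 1.71413·T_P.
ΣF_y = 0: T_P·sin21° + T_Q·sin57° = 410.
Substitute: T_P·(0.358368 + 1.71413·0.838671) = 410 → T_P = 228.29 ≈ 228.3 N.
Then T_Q = 1.71413 × 228.29 = 391.3 N.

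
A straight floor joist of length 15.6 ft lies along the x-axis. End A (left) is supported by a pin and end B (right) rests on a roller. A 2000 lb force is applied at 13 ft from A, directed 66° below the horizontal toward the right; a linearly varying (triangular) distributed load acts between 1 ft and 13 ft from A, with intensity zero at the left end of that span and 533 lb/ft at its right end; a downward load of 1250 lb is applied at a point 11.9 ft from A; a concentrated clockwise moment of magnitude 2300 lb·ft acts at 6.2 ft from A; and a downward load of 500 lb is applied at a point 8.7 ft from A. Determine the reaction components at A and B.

A_x = -813.5 lb, A_y = 2028 lb, B_y = 4747 lb

Resultant of the triangular load: ½ × 533 × 12 = 3198 lb, acting at 9 ft from A (one-third of the span from the peak).
ΣM about A: B_y·15.6 − 2000·sin66°·13 − (½·533·12)·9 − 1250·11.9 − 2300 − 500·8.7 = 0 → B_y = 74059.2/15.6 = 4747.38 ≈ 4747 lb.
ΣF_y = 0: A_y + 4747.38 − 2000·sin66° − ½·533·12 − 1250 − 500 = 0 → A_y = 2028 lb.
ΣF_x = 0: A_x + 2000·cos66° = 0 → A_x = -813.5 lb.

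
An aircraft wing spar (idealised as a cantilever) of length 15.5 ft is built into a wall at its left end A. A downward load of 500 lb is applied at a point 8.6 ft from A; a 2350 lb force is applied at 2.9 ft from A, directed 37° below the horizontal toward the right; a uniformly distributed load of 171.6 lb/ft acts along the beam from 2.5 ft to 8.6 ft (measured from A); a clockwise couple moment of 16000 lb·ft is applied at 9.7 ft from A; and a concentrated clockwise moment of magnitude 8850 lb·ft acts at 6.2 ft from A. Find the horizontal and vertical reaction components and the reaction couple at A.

Resultant of the distributed load: 171.6 × 6.1 = 1046.76 lb at 5.55 ft from A.
ΣF_x = 0: A_x + 2350·cos37° = 0 → A_x = -1877 lb.
ΣF_y = 0: A_y − 500 − 2350·sin37° − 171.6·6.1 = 0 → A_y = 2961 lb.
ΣM about A: M_A − 500·8.6 − 2350·sin37°·2.9 − (171.6·6.1)·5.55 − 16000 − 8850 = 0 → M_A = 39060 lb·ft.

A_x = -1877 lb, A_y = 2961 lb, M_A = 39060 lb·ft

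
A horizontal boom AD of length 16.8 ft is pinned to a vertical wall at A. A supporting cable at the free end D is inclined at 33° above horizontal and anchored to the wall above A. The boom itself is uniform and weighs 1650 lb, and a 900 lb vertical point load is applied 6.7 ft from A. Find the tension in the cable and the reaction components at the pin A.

ΣM about A: T·sin33°·16.8 − 1650·8.4 − 900·6.7 = 0 → T = 19890/(16.8·0.544639) = 2173.79 ≈ 2174 lb.
ΣF_x = 0: A_x − T·cos33° = 0 → A_x = 2173.79 × 0.838671 = 1823 lb.
ΣF_y = 0: A_y + T·sin33° − 1650 − 900 = 0 → A_y = 2550 − 2173.79 × 0.544639 = 1366 lb.

T = 2174 lb, A_x = 1823 lb, A_y = 1366 lb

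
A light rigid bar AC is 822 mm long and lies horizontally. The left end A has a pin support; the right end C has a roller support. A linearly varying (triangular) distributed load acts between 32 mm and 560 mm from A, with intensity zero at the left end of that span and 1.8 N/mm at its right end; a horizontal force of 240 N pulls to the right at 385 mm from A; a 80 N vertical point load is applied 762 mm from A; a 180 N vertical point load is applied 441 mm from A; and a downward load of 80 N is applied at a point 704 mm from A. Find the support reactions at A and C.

Resultant of the triangular load: ½ × 1.8 × 528 = 475.2 N, acting at 384 mm from A (one-third of the span from the peak).
ΣM about A: C_y·822 − (½·1.8·528)·384 − 80·762 − 180·441 − 80·704 = 0 → C_y = 379136.8/822 = 461.237 ≈ 461.2 N.
ΣF_y = 0: A_y + 461.237 − ½·1.8·528 − 80 − 180 − 80 = 0 → A_y = 354.0 N.
ΣF_x = 0: A_x + 240 = 0 → A_x = -240.0 N.

A_x = -240.0 N, A_y = 354.0 N, C_y = 461.2 N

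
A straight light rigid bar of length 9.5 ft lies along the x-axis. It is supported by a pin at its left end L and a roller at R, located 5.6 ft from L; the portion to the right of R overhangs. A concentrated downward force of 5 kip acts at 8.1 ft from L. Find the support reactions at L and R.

L_x = 0, L_y = -2.232 kip, R_y = 7.232 kip

Moments about L: R_y·5.6 − 5·8.1 = 0 → R_y = 40.5/5.6 = 7.23214 ≈ 7.232 kip.
ΣF_y = 0: L_y + 7.23214 − 5 = 0 → L_y = -2.232 kip.
ΣF_x = 0: no horizontal applied forces, so L_x = 0.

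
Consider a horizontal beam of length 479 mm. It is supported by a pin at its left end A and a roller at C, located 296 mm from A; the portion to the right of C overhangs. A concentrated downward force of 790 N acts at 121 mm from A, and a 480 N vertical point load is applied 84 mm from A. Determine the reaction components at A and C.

A_x = 0, A_y = 810.8 N, C_y = 459.2 N

ΣM about A: C_y·296 − 790·121 − 480·84 = 0 → C_y = 135910/296 = 459.155 ≈ 459.2 N.
ΣF_y = 0: A_y + 459.155 − 790 − 480 = 0 → A_y = 810.8 N.
ΣF_x = 0: no horizontal applied forces, so A_x = 0.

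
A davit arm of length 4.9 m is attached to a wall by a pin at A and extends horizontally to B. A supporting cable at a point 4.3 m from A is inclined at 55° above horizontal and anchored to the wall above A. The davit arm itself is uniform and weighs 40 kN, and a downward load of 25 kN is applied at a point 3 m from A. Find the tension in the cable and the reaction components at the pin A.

ΣM about A: T·sin55°·4.3 − 40·2.45 − 25·3 = 0 → T = 173/(4.3·0.819152) = 49.1149 ≈ 49.11 kN.
ΣF_x = 0: A_x − T·cos55° = 0 → A_x = 49.1149 × 0.573576 = 28.17 kN.
ΣF_y = 0: A_y + T·sin55° − 40 − 25 = 0 → A_y = 65 − 49.1149 × 0.819152 = 24.77 kN.

T = 49.11 kN, A_x = 28.17 kN, A_y = 24.77 kN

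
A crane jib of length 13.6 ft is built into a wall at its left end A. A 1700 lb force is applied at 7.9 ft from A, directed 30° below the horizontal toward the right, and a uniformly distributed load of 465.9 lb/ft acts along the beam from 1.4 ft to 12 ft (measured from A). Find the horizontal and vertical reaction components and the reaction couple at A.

A_x = -1472 lb, A_y = 5789 lb, M_A = 39800 lb·ft

Resultant of the distributed load: 465.9 × 10.6 = 4938.54 lb at 6.7 ft from A.
ΣF_x = 0: A_x + 1700·cos30° = 0 → A_x = -1472 lb.
ΣF_y = 0: A_y − 1700·sin30° − 465.9·10.6 = 0 → A_y = 5789 lb.
ΣM about A: M_A − 1700·sin30°·7.9 − (465.9·10.6)·6.7 = 0 → M_A = 39800 lb·ft.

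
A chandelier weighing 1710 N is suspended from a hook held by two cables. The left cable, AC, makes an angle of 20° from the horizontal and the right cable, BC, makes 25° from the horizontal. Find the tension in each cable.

ΣF_x = 0: −T_AC·cos20° + T_BC·cos25° = 0 → T_BC = 1.03684·T_AC.
ΣF_y = 0: T_AC·sin20° + T_BC·sin25° = 1710.
Substitute: T_AC·(0.34202 + 1.03684·0.422618) = 1710 → T_AC = 2191.73 ≈ 2192 N.
Then T_BC = 1.03684 × 2191.73 = 2272 N.

T_AC = 2192 N, T_BC = 2272 N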